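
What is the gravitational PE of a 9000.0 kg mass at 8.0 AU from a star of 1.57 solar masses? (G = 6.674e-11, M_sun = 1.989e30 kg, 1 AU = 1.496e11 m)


M = 1.57 * 1.989e30 kg = 3.12273e+30 kg; r = 8.0 AU * 1.496e11 m/AU = 1.1968e+12 m. U = -GM*m/r = -(6.674e-11 * 3.12273e+30 * 9000.0) / 1.1968e+12 = -1.567e+12

-1.567e+12 J


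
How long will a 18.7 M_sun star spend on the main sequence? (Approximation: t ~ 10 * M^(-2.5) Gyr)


t = 10 * M^(-2.5) = 10 * 18.7^(-2.5) = 0.0066

0.0066 Gyr


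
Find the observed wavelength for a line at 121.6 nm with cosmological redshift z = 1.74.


lam_obs = lam_emit * (1 + z) = 121.6 * (1 + 1.74) = 333.184

333.184 nm


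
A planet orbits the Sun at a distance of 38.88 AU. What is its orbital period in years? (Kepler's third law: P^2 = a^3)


P = a^(3/2) = 38.88^1.5 = 242.4317

242.4317 years


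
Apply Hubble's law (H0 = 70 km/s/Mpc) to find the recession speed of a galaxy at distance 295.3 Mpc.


v = H0 * d = 70 * 295.3 = 20671.0

20671.0 km/s


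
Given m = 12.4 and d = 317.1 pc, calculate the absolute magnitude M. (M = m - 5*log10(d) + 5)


M = m - 5*log10(d) + 5 = 12.4 - 5*log10(317.1) + 5 = 4.894

4.894


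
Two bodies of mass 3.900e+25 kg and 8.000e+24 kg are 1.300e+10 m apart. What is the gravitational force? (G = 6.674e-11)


F = G*m1*m2/r^2 = 6.674e-11 * 3.900e+25 * 8.000e+24 / (1.300e+10)^2 = 6.674e-11 * 3.120e+50 / 1.690e+20 = 1.232e+20

1.232e+20 N


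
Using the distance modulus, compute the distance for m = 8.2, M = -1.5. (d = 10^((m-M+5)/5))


d = 10^((m - M + 5)/5) = 10^((8.2 - -1.5 + 5)/5) = 870.9636

870.9636 pc


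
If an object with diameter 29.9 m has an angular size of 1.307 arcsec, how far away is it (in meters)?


D = size / theta_rad, theta_rad = 1.307 * pi/(180*3600) = 6.337e-06, D = 4.719e+06

4.719e+06 m


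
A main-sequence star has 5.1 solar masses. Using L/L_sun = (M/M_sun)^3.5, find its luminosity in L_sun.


L/L_sun = (M/M_sun)^3.5 = 5.1^3.5 = 299.5681

299.5681 L_sun


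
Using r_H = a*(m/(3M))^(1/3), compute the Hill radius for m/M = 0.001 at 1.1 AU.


r_H = a * (m/3M)^(1/3) = 1.1 * (0.001/3)^(1/3) = 0.0763

0.0763 AU


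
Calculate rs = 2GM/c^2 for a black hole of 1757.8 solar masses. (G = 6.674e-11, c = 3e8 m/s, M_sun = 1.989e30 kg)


M = 1757.8 * 1.989e30 kg = 3.4962642e+33 kg. rs = 2GM/c^2 = 2 * 6.674e-11 * 3.4962642e+33 / (3e8)^2 = 5.185e+06

5.185e+06 m


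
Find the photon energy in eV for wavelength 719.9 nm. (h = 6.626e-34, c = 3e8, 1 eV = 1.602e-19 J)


E = hc/lambda = 6.626e-34 * 3e8 / 7.199e-07 = 2.761e-19 J = 1.7236 eV

1.7236 eV


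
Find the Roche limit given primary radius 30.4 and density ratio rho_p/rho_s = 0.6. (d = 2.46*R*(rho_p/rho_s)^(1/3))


d_Roche = 2.46 * 30.4 * 0.6^(1/3) = 63.0753

63.0753


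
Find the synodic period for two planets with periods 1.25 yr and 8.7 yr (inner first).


1/P_syn = |1/P1 - 1/P2| = |1/1.25 - 1/8.7| => P_syn = 1.4597

1.4597 years


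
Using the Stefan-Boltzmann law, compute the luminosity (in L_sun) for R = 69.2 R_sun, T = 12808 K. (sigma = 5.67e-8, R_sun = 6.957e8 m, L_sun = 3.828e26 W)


R = 69.2 * 6.957e8 m = 4.814244e+10 m. L = 4*pi*R^2*sigma*T^4 = 4*pi*(4.814244e+10)^2 * 5.67e-8 * 12808^4 = 4.444003519e+31 W. L/L_sun = 4.444003519e+31 / 3.828e26 = 116092.046

116092.046 L_sun


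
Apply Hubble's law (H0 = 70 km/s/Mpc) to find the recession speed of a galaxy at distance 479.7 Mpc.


v = H0 * d = 70 * 479.7 = 33579.0

33579.0 km/s


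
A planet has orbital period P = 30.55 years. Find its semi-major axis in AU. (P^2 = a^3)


a = P^(2/3) = 30.55^(2/3) = 9.7725

9.7725 AU


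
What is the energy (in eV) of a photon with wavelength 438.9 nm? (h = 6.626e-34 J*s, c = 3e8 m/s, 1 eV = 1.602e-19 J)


E = hc/lambda = 6.626e-34 * 3e8 / 4.389e-07 = 4.529e-19 J = 2.8271 eV

2.8271 eV


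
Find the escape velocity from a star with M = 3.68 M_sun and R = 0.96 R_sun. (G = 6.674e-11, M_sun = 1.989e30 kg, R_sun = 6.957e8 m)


M = 3.68 * 1.989e30 kg = 7.31952e+30 kg; R = 0.96 * 6.957e8 m = 6.67872e+08 m. v_esc = sqrt(2GM/R) = sqrt(2 * 6.674e-11 * 7.31952e+30 / 6.67872e+08) = 1.209e+06

1.209e+06 m/s


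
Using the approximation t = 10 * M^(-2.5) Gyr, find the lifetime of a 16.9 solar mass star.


t = 10 * M^(-2.5) = 10 * 16.9^(-2.5) = 0.0085

0.0085 Gyr


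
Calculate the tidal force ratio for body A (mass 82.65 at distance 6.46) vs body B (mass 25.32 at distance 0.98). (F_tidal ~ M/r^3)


Ratio = (M1/r1^3) / (M2/r2^3) = (82.65/6.46^3) / (25.32/0.98^3) = 0.0114

0.0114


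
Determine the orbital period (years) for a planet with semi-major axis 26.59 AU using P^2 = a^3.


P = a^(3/2) = 26.59^1.5 = 137.1126

137.1126 years


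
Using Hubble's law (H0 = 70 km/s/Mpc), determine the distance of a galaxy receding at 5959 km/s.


d = v / H0 = 5959 / 70 = 85.1286

85.1286 Mpc


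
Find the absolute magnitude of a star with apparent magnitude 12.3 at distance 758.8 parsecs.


M = m - 5*log10(d) + 5 = 12.3 - 5*log10(758.8) + 5 = 2.8994

2.8994


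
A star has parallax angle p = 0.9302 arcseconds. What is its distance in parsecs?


d = 1/p = 1/0.9302 = 1.075

1.075 pc


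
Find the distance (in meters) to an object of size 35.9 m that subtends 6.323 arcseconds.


D = size / theta_rad, theta_rad = 6.323 * pi/(180*3600) = 3.065e-05, D = 1.171e+06

1.171e+06 m


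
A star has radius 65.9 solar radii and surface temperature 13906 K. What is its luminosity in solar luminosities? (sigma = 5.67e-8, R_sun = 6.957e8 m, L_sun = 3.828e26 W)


R = 65.9 * 6.957e8 m = 4.584663e+10 m. L = 4*pi*R^2*sigma*T^4 = 4*pi*(4.584663e+10)^2 * 5.67e-8 * 13906^4 = 5.600369207e+31 W. L/L_sun = 5.600369207e+31 / 3.828e26 = 146300.136

146300.136 L_sun


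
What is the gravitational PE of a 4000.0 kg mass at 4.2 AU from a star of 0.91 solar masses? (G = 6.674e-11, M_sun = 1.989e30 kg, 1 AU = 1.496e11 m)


M = 0.91 * 1.989e30 kg = 1.80999e+30 kg; r = 4.2 AU * 1.496e11 m/AU = 6.2832e+11 m. U = -GM*m/r = -(6.674e-11 * 1.80999e+30 * 4000.0) / 6.2832e+11 = -7.690e+11

-7.690e+11 J


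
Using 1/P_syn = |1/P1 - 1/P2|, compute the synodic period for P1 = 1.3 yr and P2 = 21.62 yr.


1/P_syn = |1/P1 - 1/P2| = |1/1.3 - 1/21.62| => P_syn = 1.3832

1.3832 years


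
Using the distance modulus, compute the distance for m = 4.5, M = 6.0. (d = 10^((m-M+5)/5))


d = 10^((m - M + 5)/5) = 10^((4.5 - 6.0 + 5)/5) = 5.0119

5.0119 pc


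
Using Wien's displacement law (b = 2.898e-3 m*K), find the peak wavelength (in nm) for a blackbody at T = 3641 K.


lam_max = b / T = 2.898e-3 / 3641 = 7.959e-07 m = 795.9352 nm

795.9352 nm


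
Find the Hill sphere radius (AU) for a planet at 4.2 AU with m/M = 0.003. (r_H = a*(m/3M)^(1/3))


r_H = a * (m/3M)^(1/3) = 4.2 * (0.003/3)^(1/3) = 0.42

0.42 AU


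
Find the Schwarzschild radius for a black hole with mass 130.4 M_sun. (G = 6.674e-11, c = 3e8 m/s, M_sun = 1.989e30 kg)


M = 130.4 * 1.989e30 kg = 2.593656e+32 kg. rs = 2GM/c^2 = 2 * 6.674e-11 * 2.593656e+32 / (3e8)^2 = 384668.0032

384668.0032 m


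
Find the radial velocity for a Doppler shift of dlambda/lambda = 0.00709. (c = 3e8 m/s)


v = (dlambda/lambda) * c = 0.00709 * 3e8 = 2.127e+06

2.127e+06 m/s


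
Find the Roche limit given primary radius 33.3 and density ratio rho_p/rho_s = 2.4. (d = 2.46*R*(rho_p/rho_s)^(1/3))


d_Roche = 2.46 * 33.3 * 2.4^(1/3) = 109.6772

109.6772


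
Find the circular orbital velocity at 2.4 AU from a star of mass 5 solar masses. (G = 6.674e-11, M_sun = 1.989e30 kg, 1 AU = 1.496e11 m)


v = sqrt(GM/r) = sqrt(6.674e-11 * 9.945e+30 / 3.590e+11) = 42995.6063

42995.6063 m/s


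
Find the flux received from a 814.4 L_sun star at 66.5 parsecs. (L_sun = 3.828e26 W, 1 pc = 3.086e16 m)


F = L / (4*pi*d^2) = 3.118e+29 / (4*pi*(2.052e+18)^2) = 5.891e-09

5.891e-09 W/m^2


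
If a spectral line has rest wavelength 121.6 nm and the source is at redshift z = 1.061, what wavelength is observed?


lam_obs = lam_emit * (1 + z) = 121.6 * (1 + 1.061) = 250.6176

250.6176 nm


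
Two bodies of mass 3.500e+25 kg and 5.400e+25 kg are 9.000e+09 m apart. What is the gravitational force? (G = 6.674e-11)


F = G*m1*m2/r^2 = 6.674e-11 * 3.500e+25 * 5.400e+25 / (9.000e+09)^2 = 6.674e-11 * 1.890e+51 / 8.100e+19 = 1.557e+21

1.557e+21 N


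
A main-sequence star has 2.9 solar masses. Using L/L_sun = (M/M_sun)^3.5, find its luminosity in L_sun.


L/L_sun = (M/M_sun)^3.5 = 2.9^3.5 = 41.533

41.533 L_sun


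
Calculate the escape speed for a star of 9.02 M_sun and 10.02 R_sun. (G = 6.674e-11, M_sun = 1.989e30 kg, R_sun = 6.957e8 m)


M = 9.02 * 1.989e30 kg = 1.794078e+31 kg; R = 10.02 * 6.957e8 m = 6.970914e+09 m. v_esc = sqrt(2GM/R) = sqrt(2 * 6.674e-11 * 1.794078e+31 / 6.970914e+09) = 586116.4316

586116.4316 m/s


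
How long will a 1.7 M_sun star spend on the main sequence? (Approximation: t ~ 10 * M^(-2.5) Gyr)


t = 10 * M^(-2.5) = 10 * 1.7^(-2.5) = 2.6539

2.6539 Gyr


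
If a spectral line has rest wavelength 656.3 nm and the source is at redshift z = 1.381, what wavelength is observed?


lam_obs = lam_emit * (1 + z) = 656.3 * (1 + 1.381) = 1562.6503

1562.6503 nm


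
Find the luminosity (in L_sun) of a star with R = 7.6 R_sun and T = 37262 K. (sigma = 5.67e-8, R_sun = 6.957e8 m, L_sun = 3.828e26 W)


R = 7.6 * 6.957e8 m = 5.28732e+09 m. L = 4*pi*R^2*sigma*T^4 = 4*pi*(5.28732e+09)^2 * 5.67e-8 * 37262^4 = 3.839978212e+31 W. L/L_sun = 3.839978212e+31 / 3.828e26 = 100312.9105

100312.9105 L_sun


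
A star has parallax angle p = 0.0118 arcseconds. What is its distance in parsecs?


d = 1/p = 1/0.0118 = 84.7458

84.7458 pc


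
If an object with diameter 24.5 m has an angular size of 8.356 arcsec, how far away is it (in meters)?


D = size / theta_rad, theta_rad = 8.356 * pi/(180*3600) = 4.051e-05, D = 604773.5463

604773.5463 m


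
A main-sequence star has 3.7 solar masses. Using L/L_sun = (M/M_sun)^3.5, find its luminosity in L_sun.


L/L_sun = (M/M_sun)^3.5 = 3.7^3.5 = 97.433

97.433 L_sun


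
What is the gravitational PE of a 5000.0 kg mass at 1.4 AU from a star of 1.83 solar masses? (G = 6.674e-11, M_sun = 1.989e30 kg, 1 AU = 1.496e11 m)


M = 1.83 * 1.989e30 kg = 3.63987e+30 kg; r = 1.4 AU * 1.496e11 m/AU = 2.0944e+11 m. U = -GM*m/r = -(6.674e-11 * 3.63987e+30 * 5000.0) / 2.0944e+11 = -5.799e+12

-5.799e+12 J


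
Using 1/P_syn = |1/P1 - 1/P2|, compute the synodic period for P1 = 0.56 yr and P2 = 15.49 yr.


1/P_syn = |1/P1 - 1/P2| = |1/0.56 - 1/15.49| => P_syn = 0.581

0.581 years


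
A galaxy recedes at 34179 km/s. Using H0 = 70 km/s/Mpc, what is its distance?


d = v / H0 = 34179 / 70 = 488.2714

488.2714 Mpc


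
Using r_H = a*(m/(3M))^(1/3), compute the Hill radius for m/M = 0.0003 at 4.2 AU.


r_H = a * (m/3M)^(1/3) = 4.2 * (0.0003/3)^(1/3) = 0.1949

0.1949 AU


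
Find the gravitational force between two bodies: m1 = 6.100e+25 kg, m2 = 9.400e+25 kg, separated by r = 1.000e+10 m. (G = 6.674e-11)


F = G*m1*m2/r^2 = 6.674e-11 * 6.100e+25 * 9.400e+25 / (1.000e+10)^2 = 6.674e-11 * 5.734e+51 / 1.000e+20 = 3.827e+21

3.827e+21 N


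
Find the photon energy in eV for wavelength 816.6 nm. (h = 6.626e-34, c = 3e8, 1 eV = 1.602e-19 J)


E = hc/lambda = 6.626e-34 * 3e8 / 8.166e-07 = 2.434e-19 J = 1.5195 eV

1.5195 eV


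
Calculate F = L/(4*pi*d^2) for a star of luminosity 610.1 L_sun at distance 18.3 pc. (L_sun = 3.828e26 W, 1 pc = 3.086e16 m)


F = L / (4*pi*d^2) = 2.335e+29 / (4*pi*(5.647e+17)^2) = 5.827e-08

5.827e-08 W/m^2


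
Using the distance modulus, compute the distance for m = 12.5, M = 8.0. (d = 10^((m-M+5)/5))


d = 10^((m - M + 5)/5) = 10^((12.5 - 8.0 + 5)/5) = 79.4328

79.4328 pc


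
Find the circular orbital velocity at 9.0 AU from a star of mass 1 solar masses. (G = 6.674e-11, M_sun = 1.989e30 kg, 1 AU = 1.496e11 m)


v = sqrt(GM/r) = sqrt(6.674e-11 * 1.989e+30 / 1.346e+12) = 9929.4099

9929.4099 m/s


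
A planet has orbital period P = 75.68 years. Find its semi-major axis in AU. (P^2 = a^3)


a = P^(2/3) = 75.68^(2/3) = 17.8918

17.8918 AU


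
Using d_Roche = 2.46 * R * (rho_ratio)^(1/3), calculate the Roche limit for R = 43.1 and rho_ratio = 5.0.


d_Roche = 2.46 * 43.1 * 5.0^(1/3) = 181.3019

181.3019


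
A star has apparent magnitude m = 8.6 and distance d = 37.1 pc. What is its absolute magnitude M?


M = m - 5*log10(d) + 5 = 8.6 - 5*log10(37.1) + 5 = 5.7531

5.7531


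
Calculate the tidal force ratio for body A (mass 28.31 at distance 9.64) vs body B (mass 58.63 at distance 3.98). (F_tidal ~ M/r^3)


Ratio = (M1/r1^3) / (M2/r2^3) = (28.31/9.64^3) / (58.63/3.98^3) = 0.034

0.034


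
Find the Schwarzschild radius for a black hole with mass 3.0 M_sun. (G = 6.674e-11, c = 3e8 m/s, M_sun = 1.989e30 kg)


M = 3.0 * 1.989e30 kg = 5.967e+30 kg. rs = 2GM/c^2 = 2 * 6.674e-11 * 5.967e+30 / (3e8)^2 = 8849.724

8849.724 m


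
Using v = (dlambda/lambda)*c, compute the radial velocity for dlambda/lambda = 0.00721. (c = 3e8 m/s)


v = (dlambda/lambda) * c = 0.00721 * 3e8 = 2.163e+06

2.163e+06 m/s


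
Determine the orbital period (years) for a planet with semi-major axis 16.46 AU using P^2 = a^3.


P = a^(3/2) = 16.46^1.5 = 66.7797

66.7797 years


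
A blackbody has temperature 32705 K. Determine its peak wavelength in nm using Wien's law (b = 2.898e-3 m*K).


lam_max = b / T = 2.898e-3 / 32705 = 8.861e-08 m = 88.6103 nm

88.6103 nm


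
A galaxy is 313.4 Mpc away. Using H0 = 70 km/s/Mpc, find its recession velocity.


v = H0 * d = 70 * 313.4 = 21938.0

21938.0 km/s


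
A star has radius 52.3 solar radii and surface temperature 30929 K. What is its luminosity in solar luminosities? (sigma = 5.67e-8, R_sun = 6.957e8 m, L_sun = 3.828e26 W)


R = 52.3 * 6.957e8 m = 3.638511e+10 m. L = 4*pi*R^2*sigma*T^4 = 4*pi*(3.638511e+10)^2 * 5.67e-8 * 30929^4 = 8.631848745e+32 W. L/L_sun = 8.631848745e+32 / 3.828e26 = 2.255e+06

2.255e+06 L_sun


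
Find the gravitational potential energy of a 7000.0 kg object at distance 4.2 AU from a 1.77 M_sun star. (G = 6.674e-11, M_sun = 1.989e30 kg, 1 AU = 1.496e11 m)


M = 1.77 * 1.989e30 kg = 3.52053e+30 kg; r = 4.2 AU * 1.496e11 m/AU = 6.2832e+11 m. U = -GM*m/r = -(6.674e-11 * 3.52053e+30 * 7000.0) / 6.2832e+11 = -2.618e+12

-2.618e+12 J


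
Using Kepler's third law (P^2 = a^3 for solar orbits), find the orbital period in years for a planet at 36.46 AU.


P = a^(3/2) = 36.46^1.5 = 220.1532

220.1532 years


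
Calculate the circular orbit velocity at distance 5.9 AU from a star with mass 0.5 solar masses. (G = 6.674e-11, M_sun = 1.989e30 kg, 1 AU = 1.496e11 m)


v = sqrt(GM/r) = sqrt(6.674e-11 * 9.945e+29 / 8.826e+11) = 8671.689

8671.689 m/s


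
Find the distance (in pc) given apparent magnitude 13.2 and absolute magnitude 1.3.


d = 10^((m - M + 5)/5) = 10^((13.2 - 1.3 + 5)/5) = 2398.8329

2398.8329 pc


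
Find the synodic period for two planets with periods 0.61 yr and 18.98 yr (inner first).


1/P_syn = |1/P1 - 1/P2| = |1/0.61 - 1/18.98| => P_syn = 0.6303

0.6303 years


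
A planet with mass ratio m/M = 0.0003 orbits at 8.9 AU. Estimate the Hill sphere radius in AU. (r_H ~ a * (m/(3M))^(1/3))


r_H = a * (m/3M)^(1/3) = 8.9 * (0.0003/3)^(1/3) = 0.4131

0.4131 AU


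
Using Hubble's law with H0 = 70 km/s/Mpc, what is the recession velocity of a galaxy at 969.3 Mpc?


v = H0 * d = 70 * 969.3 = 67851.0

67851.0 km/s


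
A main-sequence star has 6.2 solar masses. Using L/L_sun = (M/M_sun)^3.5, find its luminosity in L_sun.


L/L_sun = (M/M_sun)^3.5 = 6.2^3.5 = 593.4319

593.4319 L_sun


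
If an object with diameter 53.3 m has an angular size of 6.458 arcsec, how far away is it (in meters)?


D = size / theta_rad, theta_rad = 6.458 * pi/(180*3600) = 3.131e-05, D = 1.702e+06

1.702e+06 m


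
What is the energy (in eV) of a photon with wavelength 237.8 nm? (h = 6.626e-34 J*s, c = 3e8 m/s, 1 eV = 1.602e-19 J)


E = hc/lambda = 6.626e-34 * 3e8 / 2.378e-07 = 8.359e-19 J = 5.2179 eV

5.2179 eV


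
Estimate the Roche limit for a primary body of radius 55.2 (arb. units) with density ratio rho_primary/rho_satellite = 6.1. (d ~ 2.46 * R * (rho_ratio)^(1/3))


d_Roche = 2.46 * 55.2 * 6.1^(1/3) = 248.1137

248.1137


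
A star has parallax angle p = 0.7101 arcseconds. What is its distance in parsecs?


d = 1/p = 1/0.7101 = 1.4083

1.4083 pc


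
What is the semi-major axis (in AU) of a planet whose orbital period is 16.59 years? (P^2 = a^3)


a = P^(2/3) = 16.59^(2/3) = 6.5048

6.5048 AU


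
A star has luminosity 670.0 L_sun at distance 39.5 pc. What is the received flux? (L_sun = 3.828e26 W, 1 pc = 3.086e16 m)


F = L / (4*pi*d^2) = 2.565e+29 / (4*pi*(1.219e+18)^2) = 1.374e-08

1.374e-08 W/m^2


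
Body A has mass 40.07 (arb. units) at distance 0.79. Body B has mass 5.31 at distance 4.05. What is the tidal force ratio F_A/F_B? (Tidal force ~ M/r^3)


Ratio = (M1/r1^3) / (M2/r2^3) = (40.07/0.79^3) / (5.31/4.05^3) = 1016.737

1016.737


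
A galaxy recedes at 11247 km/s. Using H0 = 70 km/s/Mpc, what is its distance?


d = v / H0 = 11247 / 70 = 160.6714

160.6714 Mpc


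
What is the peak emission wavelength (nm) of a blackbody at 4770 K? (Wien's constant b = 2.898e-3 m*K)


lam_max = b / T = 2.898e-3 / 4770 = 6.075e-07 m = 607.5472 nm

607.5472 nm


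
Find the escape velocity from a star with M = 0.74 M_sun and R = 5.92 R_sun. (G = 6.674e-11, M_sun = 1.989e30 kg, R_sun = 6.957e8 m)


M = 0.74 * 1.989e30 kg = 1.47186e+30 kg; R = 5.92 * 6.957e8 m = 4.118544e+09 m. v_esc = sqrt(2GM/R) = sqrt(2 * 6.674e-11 * 1.47186e+30 / 4.118544e+09) = 218408.4795

218408.4795 m/s


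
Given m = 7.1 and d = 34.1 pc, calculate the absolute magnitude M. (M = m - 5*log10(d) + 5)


M = m - 5*log10(d) + 5 = 7.1 - 5*log10(34.1) + 5 = 4.4362

4.4362


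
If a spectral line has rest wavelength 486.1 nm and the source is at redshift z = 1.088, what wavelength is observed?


lam_obs = lam_emit * (1 + z) = 486.1 * (1 + 1.088) = 1014.9768

1014.9768 nm


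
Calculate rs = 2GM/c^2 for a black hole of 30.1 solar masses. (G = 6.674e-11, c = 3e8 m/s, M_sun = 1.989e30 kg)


M = 30.1 * 1.989e30 kg = 5.98689e+31 kg. rs = 2GM/c^2 = 2 * 6.674e-11 * 5.98689e+31 / (3e8)^2 = 88792.2308

88792.2308 m


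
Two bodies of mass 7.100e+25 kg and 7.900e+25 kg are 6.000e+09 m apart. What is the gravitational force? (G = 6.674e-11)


F = G*m1*m2/r^2 = 6.674e-11 * 7.100e+25 * 7.900e+25 / (6.000e+09)^2 = 6.674e-11 * 5.609e+51 / 3.600e+19 = 1.040e+22

1.040e+22 N


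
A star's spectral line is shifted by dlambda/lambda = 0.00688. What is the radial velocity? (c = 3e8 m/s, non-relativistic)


v = (dlambda/lambda) * c = 0.00688 * 3e8 = 2.064e+06

2.064e+06 m/s


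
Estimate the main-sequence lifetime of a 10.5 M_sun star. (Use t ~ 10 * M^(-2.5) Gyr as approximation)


t = 10 * M^(-2.5) = 10 * 10.5^(-2.5) = 0.028

0.028 Gyr


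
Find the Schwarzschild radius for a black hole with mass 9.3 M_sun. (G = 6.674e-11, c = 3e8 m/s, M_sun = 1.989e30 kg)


M = 9.3 * 1.989e30 kg = 1.84977e+31 kg. rs = 2GM/c^2 = 2 * 6.674e-11 * 1.84977e+31 / (3e8)^2 = 27434.1444

27434.1444 m


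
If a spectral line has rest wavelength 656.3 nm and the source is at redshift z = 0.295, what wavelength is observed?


lam_obs = lam_emit * (1 + z) = 656.3 * (1 + 0.295) = 849.9085

849.9085 nm


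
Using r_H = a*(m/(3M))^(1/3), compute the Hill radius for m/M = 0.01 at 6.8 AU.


r_H = a * (m/3M)^(1/3) = 6.8 * (0.01/3)^(1/3) = 1.0158

1.0158 AU


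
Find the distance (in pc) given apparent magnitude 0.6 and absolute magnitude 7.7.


d = 10^((m - M + 5)/5) = 10^((0.6 - 7.7 + 5)/5) = 0.3802

0.3802 pc


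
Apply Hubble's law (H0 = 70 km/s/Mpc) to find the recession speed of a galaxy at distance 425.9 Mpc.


v = H0 * d = 70 * 425.9 = 29813.0

29813.0 km/s


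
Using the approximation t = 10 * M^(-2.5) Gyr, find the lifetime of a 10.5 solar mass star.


t = 10 * M^(-2.5) = 10 * 10.5^(-2.5) = 0.028

0.028 Gyr


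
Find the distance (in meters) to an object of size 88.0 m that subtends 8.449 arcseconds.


D = size / theta_rad, theta_rad = 8.449 * pi/(180*3600) = 4.096e-05, D = 2.148e+06

2.148e+06 m


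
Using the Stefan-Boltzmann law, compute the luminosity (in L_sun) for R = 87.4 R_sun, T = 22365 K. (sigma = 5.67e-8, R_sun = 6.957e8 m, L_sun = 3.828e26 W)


R = 87.4 * 6.957e8 m = 6.080418e+10 m. L = 4*pi*R^2*sigma*T^4 = 4*pi*(6.080418e+10)^2 * 5.67e-8 * 22365^4 = 6.590758599e+32 W. L/L_sun = 6.590758599e+32 / 3.828e26 = 1.722e+06

1.722e+06 L_sun


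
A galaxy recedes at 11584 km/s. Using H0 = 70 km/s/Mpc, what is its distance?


d = v / H0 = 11584 / 70 = 165.4857

165.4857 Mpc


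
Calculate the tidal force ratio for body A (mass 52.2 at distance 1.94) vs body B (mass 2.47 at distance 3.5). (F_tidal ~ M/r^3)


Ratio = (M1/r1^3) / (M2/r2^3) = (52.2/1.94^3) / (2.47/3.5^3) = 124.1002

124.1002


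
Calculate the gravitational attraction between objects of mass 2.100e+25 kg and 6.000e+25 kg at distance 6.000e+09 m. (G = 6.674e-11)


F = G*m1*m2/r^2 = 6.674e-11 * 2.100e+25 * 6.000e+25 / (6.000e+09)^2 = 6.674e-11 * 1.260e+51 / 3.600e+19 = 2.336e+21

2.336e+21 N


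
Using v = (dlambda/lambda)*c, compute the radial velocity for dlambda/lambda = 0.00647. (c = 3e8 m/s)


v = (dlambda/lambda) * c = 0.00647 * 3e8 = 1.941e+06

1.941e+06 m/s


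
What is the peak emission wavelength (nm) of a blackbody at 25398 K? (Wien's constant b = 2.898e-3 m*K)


lam_max = b / T = 2.898e-3 / 25398 = 1.141e-07 m = 114.1035 nm

114.1035 nm


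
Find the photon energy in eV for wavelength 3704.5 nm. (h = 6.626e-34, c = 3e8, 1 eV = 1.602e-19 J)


E = hc/lambda = 6.626e-34 * 3e8 / 3.705e-06 = 5.366e-20 J = 0.335 eV

0.335 eV


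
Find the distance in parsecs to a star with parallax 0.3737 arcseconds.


d = 1/p = 1/0.3737 = 2.6759

2.6759 pc


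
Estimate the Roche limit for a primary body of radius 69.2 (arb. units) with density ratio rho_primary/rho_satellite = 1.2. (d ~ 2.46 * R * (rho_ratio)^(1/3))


d_Roche = 2.46 * 69.2 * 1.2^(1/3) = 180.8985

180.8985


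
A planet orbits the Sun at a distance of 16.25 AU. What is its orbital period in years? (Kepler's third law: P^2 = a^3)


P = a^(3/2) = 16.25^1.5 = 65.5058

65.5058 years


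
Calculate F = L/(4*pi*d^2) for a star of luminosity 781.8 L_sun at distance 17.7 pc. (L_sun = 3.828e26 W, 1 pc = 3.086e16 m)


F = L / (4*pi*d^2) = 2.993e+29 / (4*pi*(5.462e+17)^2) = 7.982e-08

7.982e-08 W/m^2


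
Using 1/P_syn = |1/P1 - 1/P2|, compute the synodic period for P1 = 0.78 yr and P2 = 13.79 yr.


1/P_syn = |1/P1 - 1/P2| = |1/0.78 - 1/13.79| => P_syn = 0.8268

0.8268 years


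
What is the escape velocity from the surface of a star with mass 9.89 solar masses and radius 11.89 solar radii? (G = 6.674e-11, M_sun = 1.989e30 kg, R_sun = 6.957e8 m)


M = 9.89 * 1.989e30 kg = 1.967121e+31 kg; R = 11.89 * 6.957e8 m = 8.271873e+09 m. v_esc = sqrt(2GM/R) = sqrt(2 * 6.674e-11 * 1.967121e+31 / 8.271873e+09) = 563406.3109

563406.3109 m/s


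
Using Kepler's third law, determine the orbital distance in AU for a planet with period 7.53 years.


a = P^(2/3) = 7.53^(2/3) = 3.8418

3.8418 AU


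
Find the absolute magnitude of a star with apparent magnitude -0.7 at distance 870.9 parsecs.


M = m - 5*log10(d) + 5 = -0.7 - 5*log10(870.9) + 5 = -10.3998

-10.3998


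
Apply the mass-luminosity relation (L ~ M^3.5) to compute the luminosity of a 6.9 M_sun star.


L/L_sun = (M/M_sun)^3.5 = 6.9^3.5 = 862.9225

862.9225 L_sun


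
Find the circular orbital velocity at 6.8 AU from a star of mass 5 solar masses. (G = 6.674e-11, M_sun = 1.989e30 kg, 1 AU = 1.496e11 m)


v = sqrt(GM/r) = sqrt(6.674e-11 * 9.945e+30 / 1.017e+12) = 25543.1963

25543.1963 m/s


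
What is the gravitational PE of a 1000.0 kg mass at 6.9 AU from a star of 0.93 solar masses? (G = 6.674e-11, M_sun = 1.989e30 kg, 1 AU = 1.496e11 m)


M = 0.93 * 1.989e30 kg = 1.84977e+30 kg; r = 6.9 AU * 1.496e11 m/AU = 1.03224e+12 m. U = -GM*m/r = -(6.674e-11 * 1.84977e+30 * 1000.0) / 1.03224e+12 = -1.196e+11

-1.196e+11 J


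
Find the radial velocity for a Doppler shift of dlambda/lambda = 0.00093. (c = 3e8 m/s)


v = (dlambda/lambda) * c = 0.00093 * 3e8 = 279000.0

279000.0 m/s


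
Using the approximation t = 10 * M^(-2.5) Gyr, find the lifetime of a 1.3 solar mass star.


t = 10 * M^(-2.5) = 10 * 1.3^(-2.5) = 5.1897

5.1897 Gyr


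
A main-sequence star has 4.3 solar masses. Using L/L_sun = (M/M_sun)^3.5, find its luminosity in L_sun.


L/L_sun = (M/M_sun)^3.5 = 4.3^3.5 = 164.8692

164.8692 L_sun


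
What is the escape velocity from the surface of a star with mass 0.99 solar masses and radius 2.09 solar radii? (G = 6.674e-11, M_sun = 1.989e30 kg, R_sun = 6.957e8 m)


M = 0.99 * 1.989e30 kg = 1.96911e+30 kg; R = 2.09 * 6.957e8 m = 1.454013e+09 m. v_esc = sqrt(2GM/R) = sqrt(2 * 6.674e-11 * 1.96911e+30 / 1.454013e+09) = 425166.4071

425166.4071 m/s


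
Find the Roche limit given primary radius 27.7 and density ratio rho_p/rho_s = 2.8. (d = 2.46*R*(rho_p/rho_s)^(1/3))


d_Roche = 2.46 * 27.7 * 2.8^(1/3) = 96.0434

96.0434


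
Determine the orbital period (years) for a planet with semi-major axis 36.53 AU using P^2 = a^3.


P = a^(3/2) = 36.53^1.5 = 220.7875

220.7875 years


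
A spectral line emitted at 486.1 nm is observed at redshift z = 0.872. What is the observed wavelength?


lam_obs = lam_emit * (1 + z) = 486.1 * (1 + 0.872) = 909.9792

909.9792 nm


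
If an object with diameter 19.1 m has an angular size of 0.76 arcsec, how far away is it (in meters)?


D = size / theta_rad, theta_rad = 0.76 * pi/(180*3600) = 3.685e-06, D = 5.184e+06

5.184e+06 m


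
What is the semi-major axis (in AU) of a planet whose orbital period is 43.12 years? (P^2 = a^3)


a = P^(2/3) = 43.12^(2/3) = 12.2966

12.2966 AU


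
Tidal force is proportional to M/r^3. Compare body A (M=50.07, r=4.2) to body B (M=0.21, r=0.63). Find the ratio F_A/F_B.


Ratio = (M1/r1^3) / (M2/r2^3) = (50.07/4.2^3) / (0.21/0.63^3) = 0.8047

0.8047


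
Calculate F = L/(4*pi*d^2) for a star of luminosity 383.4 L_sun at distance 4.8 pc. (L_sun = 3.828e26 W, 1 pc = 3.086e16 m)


F = L / (4*pi*d^2) = 1.468e+29 / (4*pi*(1.481e+17)^2) = 5.323e-07

5.323e-07 W/m^2


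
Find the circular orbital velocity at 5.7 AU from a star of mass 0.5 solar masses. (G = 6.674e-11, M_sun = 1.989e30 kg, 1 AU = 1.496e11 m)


v = sqrt(GM/r) = sqrt(6.674e-11 * 9.945e+29 / 8.527e+11) = 8822.5123

8822.5123 m/s


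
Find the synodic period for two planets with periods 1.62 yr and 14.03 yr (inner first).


1/P_syn = |1/P1 - 1/P2| = |1/1.62 - 1/14.03| => P_syn = 1.8315

1.8315 years


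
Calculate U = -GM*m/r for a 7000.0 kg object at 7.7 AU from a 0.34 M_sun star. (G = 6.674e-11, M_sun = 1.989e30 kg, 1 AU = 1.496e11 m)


M = 0.34 * 1.989e30 kg = 6.7626e+29 kg; r = 7.7 AU * 1.496e11 m/AU = 1.15192e+12 m. U = -GM*m/r = -(6.674e-11 * 6.7626e+29 * 7000.0) / 1.15192e+12 = -2.743e+11

-2.743e+11 J


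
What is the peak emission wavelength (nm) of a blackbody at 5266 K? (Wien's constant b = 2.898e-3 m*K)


lam_max = b / T = 2.898e-3 / 5266 = 5.503e-07 m = 550.3228 nm

550.3228 nm


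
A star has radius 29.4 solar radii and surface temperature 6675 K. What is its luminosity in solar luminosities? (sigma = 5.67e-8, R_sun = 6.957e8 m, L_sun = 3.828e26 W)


R = 29.4 * 6.957e8 m = 2.045358e+10 m. L = 4*pi*R^2*sigma*T^4 = 4*pi*(2.045358e+10)^2 * 5.67e-8 * 6675^4 = 5.917478254e+29 W. L/L_sun = 5.917478254e+29 / 3.828e26 = 1545.8407

1545.8407 L_sun


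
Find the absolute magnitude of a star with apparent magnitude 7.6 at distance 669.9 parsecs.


M = m - 5*log10(d) + 5 = 7.6 - 5*log10(669.9) + 5 = -1.53

-1.53


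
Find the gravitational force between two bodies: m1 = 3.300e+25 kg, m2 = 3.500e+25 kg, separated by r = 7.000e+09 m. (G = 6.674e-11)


F = G*m1*m2/r^2 = 6.674e-11 * 3.300e+25 * 3.500e+25 / (7.000e+09)^2 = 6.674e-11 * 1.155e+51 / 4.900e+19 = 1.573e+21

1.573e+21 N


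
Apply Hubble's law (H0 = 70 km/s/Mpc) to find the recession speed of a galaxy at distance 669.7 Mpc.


v = H0 * d = 70 * 669.7 = 46879.0

46879.0 km/s


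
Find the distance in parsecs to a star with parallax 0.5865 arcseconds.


d = 1/p = 1/0.5865 = 1.705

1.705 pc


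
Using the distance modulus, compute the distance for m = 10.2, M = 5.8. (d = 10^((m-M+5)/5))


d = 10^((m - M + 5)/5) = 10^((10.2 - 5.8 + 5)/5) = 75.8578

75.8578 pc


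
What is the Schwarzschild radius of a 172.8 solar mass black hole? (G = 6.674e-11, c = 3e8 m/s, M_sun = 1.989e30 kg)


M = 172.8 * 1.989e30 kg = 3.436992e+32 kg. rs = 2GM/c^2 = 2 * 6.674e-11 * 3.436992e+32 / (3e8)^2 = 509744.1024

509744.1024 m


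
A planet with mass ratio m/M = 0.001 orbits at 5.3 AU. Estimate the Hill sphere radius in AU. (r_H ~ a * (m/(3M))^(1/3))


r_H = a * (m/3M)^(1/3) = 5.3 * (0.001/3)^(1/3) = 0.3675

0.3675 AU


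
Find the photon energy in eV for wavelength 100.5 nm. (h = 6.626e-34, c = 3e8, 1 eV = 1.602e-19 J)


E = hc/lambda = 6.626e-34 * 3e8 / 1.005e-07 = 1.978e-18 J = 12.3465 eV

12.3465 eV


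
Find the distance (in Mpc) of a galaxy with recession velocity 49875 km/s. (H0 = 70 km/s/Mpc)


d = v / H0 = 49875 / 70 = 712.5

712.5 Mpc


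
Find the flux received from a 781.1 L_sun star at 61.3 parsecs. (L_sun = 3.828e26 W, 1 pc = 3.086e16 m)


F = L / (4*pi*d^2) = 2.990e+29 / (4*pi*(1.892e+18)^2) = 6.649e-09

6.649e-09 W/m^2


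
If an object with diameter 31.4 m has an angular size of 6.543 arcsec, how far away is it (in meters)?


D = size / theta_rad, theta_rad = 6.543 * pi/(180*3600) = 3.172e-05, D = 989869.3132

989869.3132 m


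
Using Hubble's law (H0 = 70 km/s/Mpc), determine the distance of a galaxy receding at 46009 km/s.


d = v / H0 = 46009 / 70 = 657.2714

657.2714 Mpc


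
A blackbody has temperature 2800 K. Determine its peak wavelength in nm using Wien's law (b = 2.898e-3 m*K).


lam_max = b / T = 2.898e-3 / 2800 = 1.035e-06 m = 1035.0 nm

1035.0 nm


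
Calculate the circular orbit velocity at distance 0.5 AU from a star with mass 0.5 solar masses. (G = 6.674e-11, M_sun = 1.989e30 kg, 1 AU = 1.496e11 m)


v = sqrt(GM/r) = sqrt(6.674e-11 * 9.945e+29 / 7.480e+10) = 29788.2298

29788.2298 m/s


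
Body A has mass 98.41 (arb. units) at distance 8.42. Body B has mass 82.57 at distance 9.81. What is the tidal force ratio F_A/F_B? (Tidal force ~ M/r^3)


Ratio = (M1/r1^3) / (M2/r2^3) = (98.41/8.42^3) / (82.57/9.81^3) = 1.8849

1.8849


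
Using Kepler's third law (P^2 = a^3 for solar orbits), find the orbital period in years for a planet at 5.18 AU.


P = a^(3/2) = 5.18^1.5 = 11.7895

11.7895 years


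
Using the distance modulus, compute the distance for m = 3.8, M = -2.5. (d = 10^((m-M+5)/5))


d = 10^((m - M + 5)/5) = 10^((3.8 - -2.5 + 5)/5) = 181.9701

181.9701 pc


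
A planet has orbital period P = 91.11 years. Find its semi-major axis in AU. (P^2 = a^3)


a = P^(2/3) = 91.11^(2/3) = 20.2478

20.2478 AU


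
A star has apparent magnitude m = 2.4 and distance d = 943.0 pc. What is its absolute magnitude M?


M = m - 5*log10(d) + 5 = 2.4 - 5*log10(943.0) + 5 = -7.4726

-7.4726


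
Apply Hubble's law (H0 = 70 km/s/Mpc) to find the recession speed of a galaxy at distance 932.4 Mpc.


v = H0 * d = 70 * 932.4 = 65268.0

65268.0 km/s


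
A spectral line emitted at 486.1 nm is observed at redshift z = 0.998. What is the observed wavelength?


lam_obs = lam_emit * (1 + z) = 486.1 * (1 + 0.998) = 971.2278

971.2278 nm


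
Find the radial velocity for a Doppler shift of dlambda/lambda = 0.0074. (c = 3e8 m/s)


v = (dlambda/lambda) * c = 0.0074 * 3e8 = 2.220e+06

2.220e+06 m/s


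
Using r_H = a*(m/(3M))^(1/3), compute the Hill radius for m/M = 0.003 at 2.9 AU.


r_H = a * (m/3M)^(1/3) = 2.9 * (0.003/3)^(1/3) = 0.29

0.29 AU


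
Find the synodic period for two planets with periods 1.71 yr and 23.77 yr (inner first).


1/P_syn = |1/P1 - 1/P2| = |1/1.71 - 1/23.77| => P_syn = 1.8426

1.8426 years


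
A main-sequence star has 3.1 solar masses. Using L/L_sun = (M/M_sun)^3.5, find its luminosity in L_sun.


L/L_sun = (M/M_sun)^3.5 = 3.1^3.5 = 52.4525

52.4525 L_sun


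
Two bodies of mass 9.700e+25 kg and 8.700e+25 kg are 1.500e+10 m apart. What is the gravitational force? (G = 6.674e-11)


F = G*m1*m2/r^2 = 6.674e-11 * 9.700e+25 * 8.700e+25 / (1.500e+10)^2 = 6.674e-11 * 8.439e+51 / 2.250e+20 = 2.503e+21

2.503e+21 N


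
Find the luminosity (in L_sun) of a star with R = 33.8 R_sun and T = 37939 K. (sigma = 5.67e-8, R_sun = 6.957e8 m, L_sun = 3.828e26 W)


R = 33.8 * 6.957e8 m = 2.351466e+10 m. L = 4*pi*R^2*sigma*T^4 = 4*pi*(2.351466e+10)^2 * 5.67e-8 * 37939^4 = 8.162324345e+32 W. L/L_sun = 8.162324345e+32 / 3.828e26 = 2.132e+06

2.132e+06 L_sun


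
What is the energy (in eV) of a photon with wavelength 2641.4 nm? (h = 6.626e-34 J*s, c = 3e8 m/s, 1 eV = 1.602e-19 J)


E = hc/lambda = 6.626e-34 * 3e8 / 2.641e-06 = 7.526e-20 J = 0.4698 eV

0.4698 eV


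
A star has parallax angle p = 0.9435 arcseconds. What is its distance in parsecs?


d = 1/p = 1/0.9435 = 1.0599

1.0599 pc


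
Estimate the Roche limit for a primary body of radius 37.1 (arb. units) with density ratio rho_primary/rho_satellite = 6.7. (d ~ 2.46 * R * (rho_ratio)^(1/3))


d_Roche = 2.46 * 37.1 * 6.7^(1/3) = 172.055

172.055


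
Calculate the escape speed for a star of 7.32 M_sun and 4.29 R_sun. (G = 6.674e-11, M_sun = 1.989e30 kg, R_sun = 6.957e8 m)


M = 7.32 * 1.989e30 kg = 1.455948e+31 kg; R = 4.29 * 6.957e8 m = 2.984553e+09 m. v_esc = sqrt(2GM/R) = sqrt(2 * 6.674e-11 * 1.455948e+31 / 2.984553e+09) = 806940.2589

806940.2589 m/s


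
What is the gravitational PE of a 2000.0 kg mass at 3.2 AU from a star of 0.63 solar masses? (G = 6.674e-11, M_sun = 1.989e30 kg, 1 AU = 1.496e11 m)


M = 0.63 * 1.989e30 kg = 1.25307e+30 kg; r = 3.2 AU * 1.496e11 m/AU = 4.7872e+11 m. U = -GM*m/r = -(6.674e-11 * 1.25307e+30 * 2000.0) / 4.7872e+11 = -3.494e+11

-3.494e+11 J


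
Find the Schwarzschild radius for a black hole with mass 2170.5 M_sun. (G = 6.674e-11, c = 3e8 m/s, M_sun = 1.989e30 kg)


M = 2170.5 * 1.989e30 kg = 4.3171245e+33 kg. rs = 2GM/c^2 = 2 * 6.674e-11 * 4.3171245e+33 / (3e8)^2 = 6.403e+06

6.403e+06 m


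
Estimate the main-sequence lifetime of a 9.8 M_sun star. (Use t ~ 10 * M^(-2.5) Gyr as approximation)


t = 10 * M^(-2.5) = 10 * 9.8^(-2.5) = 0.0333

0.0333 Gyr


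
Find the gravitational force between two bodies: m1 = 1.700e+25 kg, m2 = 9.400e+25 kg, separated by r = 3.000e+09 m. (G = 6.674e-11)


F = G*m1*m2/r^2 = 6.674e-11 * 1.700e+25 * 9.400e+25 / (3.000e+09)^2 = 6.674e-11 * 1.598e+51 / 9.000e+18 = 1.185e+22

1.185e+22 N


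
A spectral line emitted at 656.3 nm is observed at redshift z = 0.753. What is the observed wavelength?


lam_obs = lam_emit * (1 + z) = 656.3 * (1 + 0.753) = 1150.4939

1150.4939 nm


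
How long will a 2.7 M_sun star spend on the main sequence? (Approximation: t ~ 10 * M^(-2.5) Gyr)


t = 10 * M^(-2.5) = 10 * 2.7^(-2.5) = 0.8348

0.8348 Gyr


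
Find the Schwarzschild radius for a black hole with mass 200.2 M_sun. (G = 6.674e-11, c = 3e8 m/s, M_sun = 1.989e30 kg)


M = 200.2 * 1.989e30 kg = 3.981978e+32 kg. rs = 2GM/c^2 = 2 * 6.674e-11 * 3.981978e+32 / (3e8)^2 = 590571.5816

590571.5816 m


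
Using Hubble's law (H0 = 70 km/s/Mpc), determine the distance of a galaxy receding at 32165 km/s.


d = v / H0 = 32165 / 70 = 459.5

459.5 Mpc


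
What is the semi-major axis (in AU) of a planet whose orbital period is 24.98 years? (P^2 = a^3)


a = P^(2/3) = 24.98^(2/3) = 8.5453

8.5453 AU


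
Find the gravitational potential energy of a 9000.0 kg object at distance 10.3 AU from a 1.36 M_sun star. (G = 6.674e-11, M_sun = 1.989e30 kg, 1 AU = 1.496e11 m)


M = 1.36 * 1.989e30 kg = 2.70504e+30 kg; r = 10.3 AU * 1.496e11 m/AU = 1.54088e+12 m. U = -GM*m/r = -(6.674e-11 * 2.70504e+30 * 9000.0) / 1.54088e+12 = -1.054e+12

-1.054e+12 J


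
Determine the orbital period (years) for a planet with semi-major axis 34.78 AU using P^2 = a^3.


P = a^(3/2) = 34.78^1.5 = 205.1136

205.1136 years


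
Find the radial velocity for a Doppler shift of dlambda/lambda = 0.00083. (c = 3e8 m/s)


v = (dlambda/lambda) * c = 0.00083 * 3e8 = 249000.0

249000.0 m/s


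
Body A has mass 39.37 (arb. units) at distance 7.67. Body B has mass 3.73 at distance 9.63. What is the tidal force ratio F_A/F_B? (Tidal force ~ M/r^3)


Ratio = (M1/r1^3) / (M2/r2^3) = (39.37/7.67^3) / (3.73/9.63^3) = 20.8905

20.8905


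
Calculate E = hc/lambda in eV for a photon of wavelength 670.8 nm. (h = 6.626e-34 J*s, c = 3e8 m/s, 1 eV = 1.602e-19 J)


E = hc/lambda = 6.626e-34 * 3e8 / 6.708e-07 = 2.963e-19 J = 1.8498 eV

1.8498 eV


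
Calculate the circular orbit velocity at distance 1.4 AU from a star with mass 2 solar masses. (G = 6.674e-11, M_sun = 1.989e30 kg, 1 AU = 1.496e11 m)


v = sqrt(GM/r) = sqrt(6.674e-11 * 3.978e+30 / 2.094e+11) = 35603.7445

35603.7445 m/s


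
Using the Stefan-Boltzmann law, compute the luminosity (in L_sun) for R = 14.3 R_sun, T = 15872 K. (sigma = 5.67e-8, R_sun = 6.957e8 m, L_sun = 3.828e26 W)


R = 14.3 * 6.957e8 m = 9.94851e+09 m. L = 4*pi*R^2*sigma*T^4 = 4*pi*(9.94851e+09)^2 * 5.67e-8 * 15872^4 = 4.475438811e+30 W. L/L_sun = 4.475438811e+30 / 3.828e26 = 11691.324

11691.324 L_sun


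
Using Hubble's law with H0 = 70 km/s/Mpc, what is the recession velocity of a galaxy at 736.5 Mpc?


v = H0 * d = 70 * 736.5 = 51555.0

51555.0 km/s


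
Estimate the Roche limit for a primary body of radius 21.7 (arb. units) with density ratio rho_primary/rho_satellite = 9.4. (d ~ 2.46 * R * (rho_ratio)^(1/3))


d_Roche = 2.46 * 21.7 * 9.4^(1/3) = 112.6603

112.6603


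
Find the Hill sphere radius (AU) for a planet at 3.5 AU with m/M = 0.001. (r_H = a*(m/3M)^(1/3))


r_H = a * (m/3M)^(1/3) = 3.5 * (0.001/3)^(1/3) = 0.2427

0.2427 AU


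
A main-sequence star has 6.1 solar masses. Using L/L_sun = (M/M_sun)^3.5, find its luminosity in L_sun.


L/L_sun = (M/M_sun)^3.5 = 6.1^3.5 = 560.6017

560.6017 L_sun


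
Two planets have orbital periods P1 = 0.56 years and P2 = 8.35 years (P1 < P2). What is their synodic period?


1/P_syn = |1/P1 - 1/P2| = |1/0.56 - 1/8.35| => P_syn = 0.6003

0.6003 years


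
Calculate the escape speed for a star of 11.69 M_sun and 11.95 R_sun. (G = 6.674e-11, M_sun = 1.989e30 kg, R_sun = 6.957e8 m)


M = 11.69 * 1.989e30 kg = 2.325141e+31 kg; R = 11.95 * 6.957e8 m = 8.313615e+09 m. v_esc = sqrt(2GM/R) = sqrt(2 * 6.674e-11 * 2.325141e+31 / 8.313615e+09) = 610995.1907

610995.1907 m/s


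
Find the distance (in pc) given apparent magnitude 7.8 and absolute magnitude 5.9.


d = 10^((m - M + 5)/5) = 10^((7.8 - 5.9 + 5)/5) = 23.9883

23.9883 pc


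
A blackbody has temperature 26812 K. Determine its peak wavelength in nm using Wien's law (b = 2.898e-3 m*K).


lam_max = b / T = 2.898e-3 / 26812 = 1.081e-07 m = 108.0859 nm

108.0859 nm


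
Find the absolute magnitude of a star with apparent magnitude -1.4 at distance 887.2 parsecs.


M = m - 5*log10(d) + 5 = -1.4 - 5*log10(887.2) + 5 = -11.1401

-11.1401


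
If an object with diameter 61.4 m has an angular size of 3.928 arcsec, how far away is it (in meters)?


D = size / theta_rad, theta_rad = 3.928 * pi/(180*3600) = 1.904e-05, D = 3.224e+06

3.224e+06 m
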